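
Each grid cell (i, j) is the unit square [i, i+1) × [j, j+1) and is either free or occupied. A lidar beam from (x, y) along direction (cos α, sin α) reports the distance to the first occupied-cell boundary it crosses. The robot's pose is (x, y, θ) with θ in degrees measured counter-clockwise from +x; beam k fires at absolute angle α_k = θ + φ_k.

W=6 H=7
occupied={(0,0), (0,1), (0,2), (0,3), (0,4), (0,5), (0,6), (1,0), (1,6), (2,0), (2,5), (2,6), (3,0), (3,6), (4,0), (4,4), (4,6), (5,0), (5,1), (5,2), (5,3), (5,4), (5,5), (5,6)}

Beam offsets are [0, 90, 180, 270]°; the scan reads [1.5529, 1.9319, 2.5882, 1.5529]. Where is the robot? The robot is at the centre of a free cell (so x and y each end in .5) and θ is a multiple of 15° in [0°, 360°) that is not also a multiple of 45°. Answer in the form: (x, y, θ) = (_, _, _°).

(x, y, θ) = (3.5, 2.5, 345°)

The pose lattice has 18·16 = 288 candidates. Test each by forward raycasting.
  (3.5, 1.5, 195°): beam 1 = 1.9319 ≠ 1.5529 ✗
  (4.5, 5.5, 345°): beam 1 = 0.5176 ≠ 1.5529 ✗
  (4.5, 5.5, 285°): beam 1 = 0.5176 ≠ 1.5529 ✗
  …
  (3.5, 2.5, 345°): r_1=1.5529, r_2=1.9319, r_3=2.5882, r_4=1.5529 — all match ✓
No second candidate reproduces the full scan.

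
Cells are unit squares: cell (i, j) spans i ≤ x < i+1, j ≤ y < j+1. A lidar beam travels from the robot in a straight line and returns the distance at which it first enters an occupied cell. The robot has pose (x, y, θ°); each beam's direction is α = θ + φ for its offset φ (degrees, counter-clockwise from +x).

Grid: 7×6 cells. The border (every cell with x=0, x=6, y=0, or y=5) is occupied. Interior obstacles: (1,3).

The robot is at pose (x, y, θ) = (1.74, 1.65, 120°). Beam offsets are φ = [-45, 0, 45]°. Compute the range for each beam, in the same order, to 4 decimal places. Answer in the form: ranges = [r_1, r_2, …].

ranges = [3.4682, 1.4800, 0.7661]

beam 1: φ=-45°, α=75°
  direction (0.2588, 0.9659); cell (1,1); t to first gridline: x 1.0046, y 0.3623 (then +3.8637 / +1.0353)
    (1,2) via y @ 0.3623
    (2,2) via x @ 1.0046
    (2,3) via y @ 1.3976
    (2,4) via y @ 2.4329
    (2,5) via y @ 3.4682  # hit
  → r_1 = 3.4682
beam 2: φ=0°, α=120°
  direction (-0.5000, 0.8660); cell (1,1); t to first gridline: x 1.4800, y 0.4041 (then +2.0000 / +1.1547)
    (1,2) via y @ 0.4041
    (0,2) via x @ 1.4800  # hit
  → r_2 = 1.4800
beam 3: φ=45°, α=165°
  direction (-0.9659, 0.2588); cell (1,1); t to first gridline: x 0.7661, y 1.3523 (then +1.0353 / +3.8637)
    (0,1) via x @ 0.7661  # hit
  → r_3 = 0.7661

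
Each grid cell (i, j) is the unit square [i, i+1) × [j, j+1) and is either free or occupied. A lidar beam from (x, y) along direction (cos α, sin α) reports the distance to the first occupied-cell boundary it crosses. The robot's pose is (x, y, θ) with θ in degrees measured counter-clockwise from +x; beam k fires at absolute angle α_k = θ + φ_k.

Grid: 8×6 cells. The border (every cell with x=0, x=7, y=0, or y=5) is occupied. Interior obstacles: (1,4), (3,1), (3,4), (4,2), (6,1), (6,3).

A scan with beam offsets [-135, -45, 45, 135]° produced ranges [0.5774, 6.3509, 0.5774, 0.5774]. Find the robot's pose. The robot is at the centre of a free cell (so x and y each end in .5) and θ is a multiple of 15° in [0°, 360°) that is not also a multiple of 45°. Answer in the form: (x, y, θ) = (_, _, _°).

(x, y, θ) = (6.5, 4.5, 255°)

Candidates: 18 free-cell centres × 16 headings = 288 poses. Raycast each; keep the one whose scan matches to 4 dp.
  (2.5, 2.5, 15°): beam 1 = 1.7321 ≠ 0.5774 ✗
  (2.5, 1.5, 255°): beam 1 = 2.8868 ≠ 0.5774 ✗
  (4.5, 3.5, 210°): beam 1 = 1.5529 ≠ 0.5774 ✗
  (1.5, 3.5, 210°): beam 1 = 0.5176 ≠ 0.5774 ✗
  …
  (6.5, 4.5, 255°): r_1=0.5774, r_2=6.3509, r_3=0.5774, r_4=0.5774 — all match ✓
Unique over the lattice → pose = (6.5, 4.5, 255°).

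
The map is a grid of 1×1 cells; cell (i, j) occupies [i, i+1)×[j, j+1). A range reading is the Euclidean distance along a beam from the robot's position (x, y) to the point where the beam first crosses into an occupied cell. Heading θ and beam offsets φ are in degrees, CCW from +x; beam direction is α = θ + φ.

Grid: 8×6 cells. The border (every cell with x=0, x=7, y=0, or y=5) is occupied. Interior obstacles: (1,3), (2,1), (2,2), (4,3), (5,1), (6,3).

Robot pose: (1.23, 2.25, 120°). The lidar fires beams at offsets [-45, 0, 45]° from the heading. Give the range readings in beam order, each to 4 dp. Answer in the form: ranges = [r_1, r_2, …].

ranges = [0.7765, 0.4600, 0.2381]

beam 1: φ=-45°, α=75°
  dir = (cos 75°, sin 75°) = (0.2588, 0.9659); from cell (1,2)
  next x-line at t=2.9751, next y-line at t=0.7765; Δt_x=3.8637, Δt_y=1.0353
    y: enter (1,3) at t=0.7765 ← occupied
  → r_1 = 0.7765
beam 2: φ=0°, α=120°
  dir = (cos 120°, sin 120°) = (-0.5000, 0.8660); from cell (1,2)
  next x-line at t=0.4600, next y-line at t=0.8660; Δt_x=2.0000, Δt_y=1.1547
    x: enter (0,2) at t=0.4600 ← occupied
  → r_2 = 0.4600
beam 3: φ=45°, α=165°
  dir = (cos 165°, sin 165°) = (-0.9659, 0.2588); from cell (1,2)
  next x-line at t=0.2381, next y-line at t=2.8978; Δt_x=1.0353, Δt_y=3.8637
    x: enter (0,2) at t=0.2381 ← occupied
  → r_3 = 0.2381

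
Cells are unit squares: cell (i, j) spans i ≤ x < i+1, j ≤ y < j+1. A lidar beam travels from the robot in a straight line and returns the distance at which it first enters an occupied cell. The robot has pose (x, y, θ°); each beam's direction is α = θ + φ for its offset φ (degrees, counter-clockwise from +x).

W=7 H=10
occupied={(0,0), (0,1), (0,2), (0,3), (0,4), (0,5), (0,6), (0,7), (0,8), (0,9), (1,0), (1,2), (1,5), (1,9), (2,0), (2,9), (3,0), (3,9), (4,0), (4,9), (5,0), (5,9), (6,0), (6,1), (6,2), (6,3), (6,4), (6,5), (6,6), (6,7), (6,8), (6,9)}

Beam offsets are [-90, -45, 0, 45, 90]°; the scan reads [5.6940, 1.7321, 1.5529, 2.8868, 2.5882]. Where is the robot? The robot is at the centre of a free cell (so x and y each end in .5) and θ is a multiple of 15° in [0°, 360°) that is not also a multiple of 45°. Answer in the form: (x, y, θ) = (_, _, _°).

The pose lattice has 38·16 = 608 candidates. Test each by forward raycasting.
  (5.5, 6.5, 105°): beam 1 = 0.5176 ≠ 5.6940 ✗
  (5.5, 1.5, 150°): beam 1 = 1.0000 ≠ 5.6940 ✗
  (3.5, 8.5, 300°): beam 1 = 2.8868 ≠ 5.6940 ✗
  …
  (4.5, 6.5, 15°): r_1=5.6940, r_2=1.7321, r_3=1.5529, r_4=2.8868, r_5=2.5882 — all match ✓
Only this pose fits every beam.

(x, y, θ) = (4.5, 6.5, 15°)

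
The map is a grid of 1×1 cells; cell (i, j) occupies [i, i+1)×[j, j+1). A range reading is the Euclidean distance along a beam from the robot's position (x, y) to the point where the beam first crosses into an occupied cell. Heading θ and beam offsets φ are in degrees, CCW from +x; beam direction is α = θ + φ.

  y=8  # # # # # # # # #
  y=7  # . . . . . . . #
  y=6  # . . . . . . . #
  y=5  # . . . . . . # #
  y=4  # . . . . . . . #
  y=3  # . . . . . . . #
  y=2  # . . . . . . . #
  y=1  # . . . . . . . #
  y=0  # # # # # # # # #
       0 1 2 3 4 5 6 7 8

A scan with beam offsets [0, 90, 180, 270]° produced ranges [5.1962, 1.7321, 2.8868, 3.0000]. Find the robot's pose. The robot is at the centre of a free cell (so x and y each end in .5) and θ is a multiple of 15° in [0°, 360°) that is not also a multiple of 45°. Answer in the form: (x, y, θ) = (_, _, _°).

The pose lattice has 48·16 = 768 candidates. Test each by forward raycasting.
  (1.5, 5.5, 15°): beam 1 = 6.7293 ≠ 5.1962 ✗
  (5.5, 3.5, 285°): beam 1 = 2.5882 ≠ 5.1962 ✗
  (2.5, 3.5, 195°): beam 1 = 1.5529 ≠ 5.1962 ✗
  (6.5, 7.5, 300°): beam 1 = 1.7321 ≠ 5.1962 ✗
  …
  (5.5, 2.5, 150°): r_1=5.1962, r_2=1.7321, r_3=2.8868, r_4=3.0000 — all match ✓
Only this pose fits every beam.

(x, y, θ) = (5.5, 2.5, 150°)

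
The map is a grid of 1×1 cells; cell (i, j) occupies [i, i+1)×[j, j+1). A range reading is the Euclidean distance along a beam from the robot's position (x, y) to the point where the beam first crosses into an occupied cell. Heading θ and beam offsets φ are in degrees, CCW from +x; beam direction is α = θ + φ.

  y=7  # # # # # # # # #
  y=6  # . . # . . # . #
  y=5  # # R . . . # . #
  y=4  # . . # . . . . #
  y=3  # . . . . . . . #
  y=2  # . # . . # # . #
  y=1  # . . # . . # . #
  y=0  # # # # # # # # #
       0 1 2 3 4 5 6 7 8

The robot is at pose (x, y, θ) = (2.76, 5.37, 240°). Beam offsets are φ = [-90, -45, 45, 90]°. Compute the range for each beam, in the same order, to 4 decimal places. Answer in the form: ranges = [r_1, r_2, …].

beam 1: φ=-90°, α=150°
  d=(-0.8660,0.5000)  start (2,5)  tX=0.8776 tY=1.2600  stride 1/|dx|=1.1547 1/|dy|=2.0000
    cross x-line → (1,5), t=0.8776 (wall)
  → r_1 = 0.8776
beam 2: φ=-45°, α=195°
  d=(-0.9659,-0.2588)  start (2,5)  tX=0.7868 tY=1.4296  stride 1/|dx|=1.0353 1/|dy|=3.8637
    cross x-line → (1,5), t=0.7868 (wall)
  → r_2 = 0.7868
beam 3: φ=45°, α=285°
  d=(0.2588,-0.9659)  start (2,5)  tX=0.9273 tY=0.3831  stride 1/|dx|=3.8637 1/|dy|=1.0353
    cross y-line → (2,4), t=0.3831
    cross x-line → (3,4), t=0.9273 (wall)
  → r_3 = 0.9273
beam 4: φ=90°, α=330°
  d=(0.8660,-0.5000)  start (2,5)  tX=0.2771 tY=0.7400  stride 1/|dx|=1.1547 1/|dy|=2.0000
    cross x-line → (3,5), t=0.2771
    cross y-line → (3,4), t=0.7400 (wall)
  → r_4 = 0.7400

ranges = [0.8776, 0.7868, 0.9273, 0.7400]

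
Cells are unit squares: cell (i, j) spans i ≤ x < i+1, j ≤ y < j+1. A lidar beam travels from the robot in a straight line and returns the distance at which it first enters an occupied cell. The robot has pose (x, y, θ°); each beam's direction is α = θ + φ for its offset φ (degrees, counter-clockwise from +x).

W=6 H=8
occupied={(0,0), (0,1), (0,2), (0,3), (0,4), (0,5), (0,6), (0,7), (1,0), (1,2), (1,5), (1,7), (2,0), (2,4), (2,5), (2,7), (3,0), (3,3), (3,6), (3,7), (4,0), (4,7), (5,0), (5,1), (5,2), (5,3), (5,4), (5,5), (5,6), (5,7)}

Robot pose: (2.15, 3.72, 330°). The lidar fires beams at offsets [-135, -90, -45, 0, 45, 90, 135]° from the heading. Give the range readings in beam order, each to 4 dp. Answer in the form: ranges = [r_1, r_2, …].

beam 1: φ=-135°, α=195°
  dir = (cos 195°, sin 195°) = (-0.9659, -0.2588); from cell (2,3)
  next x-line at t=0.1553, next y-line at t=2.7819; Δt_x=1.0353, Δt_y=3.8637
    x: enter (1,3) at t=0.1553
    x: enter (0,3) at t=1.1906 ← occupied
  → r_1 = 1.1906
beam 2: φ=-90°, α=240°
  dir = (cos 240°, sin 240°) = (-0.5000, -0.8660); from cell (2,3)
  next x-line at t=0.3000, next y-line at t=0.8314; Δt_x=2.0000, Δt_y=1.1547
    x: enter (1,3) at t=0.3000
    y: enter (1,2) at t=0.8314 ← occupied
  → r_2 = 0.8314
beam 3: φ=-45°, α=285°
  dir = (cos 285°, sin 285°) = (0.2588, -0.9659); from cell (2,3)
  next x-line at t=3.2841, next y-line at t=0.7454; Δt_x=3.8637, Δt_y=1.0353
    y: enter (2,2) at t=0.7454
    y: enter (2,1) at t=1.7807
    y: enter (2,0) at t=2.8160 ← occupied
  → r_3 = 2.8160
beam 4: φ=0°, α=330°
  dir = (cos 330°, sin 330°) = (0.8660, -0.5000); from cell (2,3)
  next x-line at t=0.9815, next y-line at t=1.4400; Δt_x=1.1547, Δt_y=2.0000
    x: enter (3,3) at t=0.9815 ← occupied
  → r_4 = 0.9815
beam 5: φ=45°, α=15°
  dir = (cos 15°, sin 15°) = (0.9659, 0.2588); from cell (2,3)
  next x-line at t=0.8800, next y-line at t=1.0818; Δt_x=1.0353, Δt_y=3.8637
    x: enter (3,3) at t=0.8800 ← occupied
  → r_5 = 0.8800
beam 6: φ=90°, α=60°
  dir = (cos 60°, sin 60°) = (0.5000, 0.8660); from cell (2,3)
  next x-line at t=1.7000, next y-line at t=0.3233; Δt_x=2.0000, Δt_y=1.1547
    y: enter (2,4) at t=0.3233 ← occupied
  → r_6 = 0.3233
beam 7: φ=135°, α=105°
  dir = (cos 105°, sin 105°) = (-0.2588, 0.9659); from cell (2,3)
  next x-line at t=0.5796, next y-line at t=0.2899; Δt_x=3.8637, Δt_y=1.0353
    y: enter (2,4) at t=0.2899 ← occupied
  → r_7 = 0.2899

ranges = [1.1906, 0.8314, 2.8160, 0.9815, 0.8800, 0.3233, 0.2899]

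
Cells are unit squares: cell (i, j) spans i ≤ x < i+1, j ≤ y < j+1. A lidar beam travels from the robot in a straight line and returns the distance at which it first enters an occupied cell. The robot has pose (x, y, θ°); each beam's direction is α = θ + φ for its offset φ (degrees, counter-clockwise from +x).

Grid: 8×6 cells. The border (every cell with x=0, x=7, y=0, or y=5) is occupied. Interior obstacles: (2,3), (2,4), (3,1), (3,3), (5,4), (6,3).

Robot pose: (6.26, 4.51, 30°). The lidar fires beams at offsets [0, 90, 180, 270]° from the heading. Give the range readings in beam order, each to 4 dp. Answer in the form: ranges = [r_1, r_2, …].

beam 1: φ=0°, α=30°
  cosα=0.8660 sinα=0.5000 | (6,4) | tMaxX 0.8545 tMaxY 0.9800 | tΔX 1.1547 tΔY 2.0000
    t=0.8545 [x] (7,4) — stop
  → r_1 = 0.8545
beam 2: φ=90°, α=120°
  cosα=-0.5000 sinα=0.8660 | (6,4) | tMaxX 0.5200 tMaxY 0.5658 | tΔX 2.0000 tΔY 1.1547
    t=0.5200 [x] (5,4) — stop
  → r_2 = 0.5200
beam 3: φ=180°, α=210°
  cosα=-0.8660 sinα=-0.5000 | (6,4) | tMaxX 0.3002 tMaxY 1.0200 | tΔX 1.1547 tΔY 2.0000
    t=0.3002 [x] (5,4) — stop
  → r_3 = 0.3002
beam 4: φ=270°, α=300°
  cosα=0.5000 sinα=-0.8660 | (6,4) | tMaxX 1.4800 tMaxY 0.5889 | tΔX 2.0000 tΔY 1.1547
    t=0.5889 [y] (6,3) — stop
  → r_4 = 0.5889

ranges = [0.8545, 0.5200, 0.3002, 0.5889]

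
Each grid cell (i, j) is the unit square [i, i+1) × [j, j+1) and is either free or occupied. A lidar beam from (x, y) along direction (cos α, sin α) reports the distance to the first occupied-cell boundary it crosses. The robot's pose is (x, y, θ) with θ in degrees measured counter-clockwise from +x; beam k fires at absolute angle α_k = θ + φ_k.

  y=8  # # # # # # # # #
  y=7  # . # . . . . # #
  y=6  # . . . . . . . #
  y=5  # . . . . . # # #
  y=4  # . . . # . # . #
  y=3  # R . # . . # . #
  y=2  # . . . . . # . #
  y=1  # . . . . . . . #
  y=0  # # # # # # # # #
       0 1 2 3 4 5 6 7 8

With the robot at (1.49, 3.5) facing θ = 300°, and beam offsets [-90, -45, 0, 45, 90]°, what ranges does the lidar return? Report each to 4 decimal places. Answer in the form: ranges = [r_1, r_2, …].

ranges = [0.5658, 1.8932, 2.8868, 1.5633, 2.8983]

beam 1: φ=-90°, α=210°
  dir = (cos 210°, sin 210°) = (-0.8660, -0.5000); from cell (1,3)
  next x-line at t=0.5658, next y-line at t=1.0000; Δt_x=1.1547, Δt_y=2.0000
    x: enter (0,3) at t=0.5658 ← occupied
  → r_1 = 0.5658
beam 2: φ=-45°, α=255°
  dir = (cos 255°, sin 255°) = (-0.2588, -0.9659); from cell (1,3)
  next x-line at t=1.8932, next y-line at t=0.5176; Δt_x=3.8637, Δt_y=1.0353
    y: enter (1,2) at t=0.5176
    y: enter (1,1) at t=1.5529
    x: enter (0,1) at t=1.8932 ← occupied
  → r_2 = 1.8932
beam 3: φ=0°, α=300°
  dir = (cos 300°, sin 300°) = (0.5000, -0.8660); from cell (1,3)
  next x-line at t=1.0200, next y-line at t=0.5774; Δt_x=2.0000, Δt_y=1.1547
    y: enter (1,2) at t=0.5774
    x: enter (2,2) at t=1.0200
    y: enter (2,1) at t=1.7321
    y: enter (2,0) at t=2.8868 ← occupied
  → r_3 = 2.8868
beam 4: φ=45°, α=345°
  dir = (cos 345°, sin 345°) = (0.9659, -0.2588); from cell (1,3)
  next x-line at t=0.5280, next y-line at t=1.9319; Δt_x=1.0353, Δt_y=3.8637
    x: enter (2,3) at t=0.5280
    x: enter (3,3) at t=1.5633 ← occupied
  → r_4 = 1.5633
beam 5: φ=90°, α=30°
  dir = (cos 30°, sin 30°) = (0.8660, 0.5000); from cell (1,3)
  next x-line at t=0.5889, next y-line at t=1.0000; Δt_x=1.1547, Δt_y=2.0000
    x: enter (2,3) at t=0.5889
    y: enter (2,4) at t=1.0000
    x: enter (3,4) at t=1.7436
    x: enter (4,4) at t=2.8983 ← occupied
  → r_5 = 2.8983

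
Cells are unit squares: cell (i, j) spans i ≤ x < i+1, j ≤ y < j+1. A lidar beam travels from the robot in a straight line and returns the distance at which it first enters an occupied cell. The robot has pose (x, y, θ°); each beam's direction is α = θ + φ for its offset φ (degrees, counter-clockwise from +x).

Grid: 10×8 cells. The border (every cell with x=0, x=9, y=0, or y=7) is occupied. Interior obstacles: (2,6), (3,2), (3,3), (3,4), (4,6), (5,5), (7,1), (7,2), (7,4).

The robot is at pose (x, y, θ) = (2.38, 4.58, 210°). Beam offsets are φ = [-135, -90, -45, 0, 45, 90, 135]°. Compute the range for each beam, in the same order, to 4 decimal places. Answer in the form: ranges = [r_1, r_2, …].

ranges = [1.4701, 2.7600, 1.4287, 1.5935, 3.7063, 1.2400, 0.6419]

beam 1: φ=-135°, α=75°
  d=(0.2588,0.9659)  start (2,4)  tX=2.3955 tY=0.4348  stride 1/|dx|=3.8637 1/|dy|=1.0353
    cross y-line → (2,5), t=0.4348
    cross y-line → (2,6), t=1.4701 (wall)
  → r_1 = 1.4701
beam 2: φ=-90°, α=120°
  d=(-0.5000,0.8660)  start (2,4)  tX=0.7600 tY=0.4850  stride 1/|dx|=2.0000 1/|dy|=1.1547
    cross y-line → (2,5), t=0.4850
    cross x-line → (1,5), t=0.7600
    cross y-line → (1,6), t=1.6397
    cross x-line → (0,6), t=2.7600 (wall)
  → r_2 = 2.7600
beam 3: φ=-45°, α=165°
  d=(-0.9659,0.2588)  start (2,4)  tX=0.3934 tY=1.6228  stride 1/|dx|=1.0353 1/|dy|=3.8637
    cross x-line → (1,4), t=0.3934
    cross x-line → (0,4), t=1.4287 (wall)
  → r_3 = 1.4287
beam 4: φ=0°, α=210°
  d=(-0.8660,-0.5000)  start (2,4)  tX=0.4388 tY=1.1600  stride 1/|dx|=1.1547 1/|dy|=2.0000
    cross x-line → (1,4), t=0.4388
    cross y-line → (1,3), t=1.1600
    cross x-line → (0,3), t=1.5935 (wall)
  → r_4 = 1.5935
beam 5: φ=45°, α=255°
  d=(-0.2588,-0.9659)  start (2,4)  tX=1.4682 tY=0.6005  stride 1/|dx|=3.8637 1/|dy|=1.0353
    cross y-line → (2,3), t=0.6005
    cross x-line → (1,3), t=1.4682
    cross y-line → (1,2), t=1.6357
    cross y-line → (1,1), t=2.6710
    cross y-line → (1,0), t=3.7063 (wall)
  → r_5 = 3.7063
beam 6: φ=90°, α=300°
  d=(0.5000,-0.8660)  start (2,4)  tX=1.2400 tY=0.6697  stride 1/|dx|=2.0000 1/|dy|=1.1547
    cross y-line → (2,3), t=0.6697
    cross x-line → (3,3), t=1.2400 (wall)
  → r_6 = 1.2400
beam 7: φ=135°, α=345°
  d=(0.9659,-0.2588)  start (2,4)  tX=0.6419 tY=2.2409  stride 1/|dx|=1.0353 1/|dy|=3.8637
    cross x-line → (3,4), t=0.6419 (wall)
  → r_7 = 0.6419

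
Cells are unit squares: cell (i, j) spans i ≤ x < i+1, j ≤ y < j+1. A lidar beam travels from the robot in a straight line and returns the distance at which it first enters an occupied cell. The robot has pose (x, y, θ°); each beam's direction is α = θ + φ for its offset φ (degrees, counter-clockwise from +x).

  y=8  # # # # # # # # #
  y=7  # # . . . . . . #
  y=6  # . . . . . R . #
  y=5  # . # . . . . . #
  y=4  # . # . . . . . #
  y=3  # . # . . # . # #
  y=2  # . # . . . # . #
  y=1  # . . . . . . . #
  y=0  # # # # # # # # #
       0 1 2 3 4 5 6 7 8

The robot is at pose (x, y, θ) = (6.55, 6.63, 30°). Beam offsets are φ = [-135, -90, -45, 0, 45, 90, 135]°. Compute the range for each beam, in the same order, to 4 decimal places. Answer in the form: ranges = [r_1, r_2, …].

ranges = [2.7228, 2.9000, 1.5012, 1.6743, 1.4183, 1.5819, 4.7105]

beam 1: φ=-135°, α=255°
  d=(-0.2588,-0.9659)  start (6,6)  tX=2.1250 tY=0.6522  stride 1/|dx|=3.8637 1/|dy|=1.0353
    cross y-line → (6,5), t=0.6522
    cross y-line → (6,4), t=1.6875
    cross x-line → (5,4), t=2.1250
    cross y-line → (5,3), t=2.7228 (wall)
  → r_1 = 2.7228
beam 2: φ=-90°, α=300°
  d=(0.5000,-0.8660)  start (6,6)  tX=0.9000 tY=0.7275  stride 1/|dx|=2.0000 1/|dy|=1.1547
    cross y-line → (6,5), t=0.7275
    cross x-line → (7,5), t=0.9000
    cross y-line → (7,4), t=1.8822
    cross x-line → (8,4), t=2.9000 (wall)
  → r_2 = 2.9000
beam 3: φ=-45°, α=345°
  d=(0.9659,-0.2588)  start (6,6)  tX=0.4659 tY=2.4341  stride 1/|dx|=1.0353 1/|dy|=3.8637
    cross x-line → (7,6), t=0.4659
    cross x-line → (8,6), t=1.5012 (wall)
  → r_3 = 1.5012
beam 4: φ=0°, α=30°
  d=(0.8660,0.5000)  start (6,6)  tX=0.5196 tY=0.7400  stride 1/|dx|=1.1547 1/|dy|=2.0000
    cross x-line → (7,6), t=0.5196
    cross y-line → (7,7), t=0.7400
    cross x-line → (8,7), t=1.6743 (wall)
  → r_4 = 1.6743
beam 5: φ=45°, α=75°
  d=(0.2588,0.9659)  start (6,6)  tX=1.7387 tY=0.3831  stride 1/|dx|=3.8637 1/|dy|=1.0353
    cross y-line → (6,7), t=0.3831
    cross y-line → (6,8), t=1.4183 (wall)
  → r_5 = 1.4183
beam 6: φ=90°, α=120°
  d=(-0.5000,0.8660)  start (6,6)  tX=1.1000 tY=0.4272  stride 1/|dx|=2.0000 1/|dy|=1.1547
    cross y-line → (6,7), t=0.4272
    cross x-line → (5,7), t=1.1000
    cross y-line → (5,8), t=1.5819 (wall)
  → r_6 = 1.5819
beam 7: φ=135°, α=165°
  d=(-0.9659,0.2588)  start (6,6)  tX=0.5694 tY=1.4296  stride 1/|dx|=1.0353 1/|dy|=3.8637
    cross x-line → (5,6), t=0.5694
    cross y-line → (5,7), t=1.4296
    cross x-line → (4,7), t=1.6047
    cross x-line → (3,7), t=2.6400
    cross x-line → (2,7), t=3.6752
    cross x-line → (1,7), t=4.7105 (wall)
  → r_7 = 4.7105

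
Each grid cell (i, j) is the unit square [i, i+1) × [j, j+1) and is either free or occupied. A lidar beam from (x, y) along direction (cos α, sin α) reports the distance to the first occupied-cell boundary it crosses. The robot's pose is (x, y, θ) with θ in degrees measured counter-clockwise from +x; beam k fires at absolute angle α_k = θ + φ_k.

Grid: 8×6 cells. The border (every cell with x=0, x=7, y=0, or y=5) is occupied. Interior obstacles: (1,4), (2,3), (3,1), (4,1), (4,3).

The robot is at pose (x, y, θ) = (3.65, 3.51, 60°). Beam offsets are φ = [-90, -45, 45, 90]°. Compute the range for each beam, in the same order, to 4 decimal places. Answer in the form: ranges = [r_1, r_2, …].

beam 1: φ=-90°, α=330°
  direction (0.8660, -0.5000); cell (3,3); t to first gridline: x 0.4041, y 1.0200 (then +1.1547 / +2.0000)
    (4,3) via x @ 0.4041  # hit
  → r_1 = 0.4041
beam 2: φ=-45°, α=15°
  direction (0.9659, 0.2588); cell (3,3); t to first gridline: x 0.3623, y 1.8932 (then +1.0353 / +3.8637)
    (4,3) via x @ 0.3623  # hit
  → r_2 = 0.3623
beam 3: φ=45°, α=105°
  direction (-0.2588, 0.9659); cell (3,3); t to first gridline: x 2.5114, y 0.5073 (then +3.8637 / +1.0353)
    (3,4) via y @ 0.5073
    (3,5) via y @ 1.5426  # hit
  → r_3 = 1.5426
beam 4: φ=90°, α=150°
  direction (-0.8660, 0.5000); cell (3,3); t to first gridline: x 0.7506, y 0.9800 (then +1.1547 / +2.0000)
    (2,3) via x @ 0.7506  # hit
  → r_4 = 0.7506

ranges = [0.4041, 0.3623, 1.5426, 0.7506]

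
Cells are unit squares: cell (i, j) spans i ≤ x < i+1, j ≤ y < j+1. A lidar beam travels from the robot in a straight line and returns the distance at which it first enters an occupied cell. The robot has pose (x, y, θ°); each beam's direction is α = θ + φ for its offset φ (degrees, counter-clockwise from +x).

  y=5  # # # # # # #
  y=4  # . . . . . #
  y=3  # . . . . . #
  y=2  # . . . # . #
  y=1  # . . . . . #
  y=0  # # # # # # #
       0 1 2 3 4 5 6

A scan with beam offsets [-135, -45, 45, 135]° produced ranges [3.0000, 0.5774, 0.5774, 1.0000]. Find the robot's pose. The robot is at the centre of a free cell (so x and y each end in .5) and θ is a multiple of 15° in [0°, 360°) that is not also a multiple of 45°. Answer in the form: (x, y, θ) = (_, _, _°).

(x, y, θ) = (1.5, 4.5, 105°)

The pose lattice has 19·16 = 304 candidates. Test each by forward raycasting.
  (2.5, 2.5, 120°): beam 1 = 1.5529 ≠ 3.0000 ✗
  (3.5, 3.5, 105°): beam 1 = 1.0000 ≠ 3.0000 ✗
  (2.5, 2.5, 150°): beam 1 = 1.5529 ≠ 3.0000 ✗
  …
  (1.5, 4.5, 105°): r_1=3.0000, r_2=0.5774, r_3=0.5774, r_4=1.0000 — all match ✓
Unique over the lattice → pose = (1.5, 4.5, 105°).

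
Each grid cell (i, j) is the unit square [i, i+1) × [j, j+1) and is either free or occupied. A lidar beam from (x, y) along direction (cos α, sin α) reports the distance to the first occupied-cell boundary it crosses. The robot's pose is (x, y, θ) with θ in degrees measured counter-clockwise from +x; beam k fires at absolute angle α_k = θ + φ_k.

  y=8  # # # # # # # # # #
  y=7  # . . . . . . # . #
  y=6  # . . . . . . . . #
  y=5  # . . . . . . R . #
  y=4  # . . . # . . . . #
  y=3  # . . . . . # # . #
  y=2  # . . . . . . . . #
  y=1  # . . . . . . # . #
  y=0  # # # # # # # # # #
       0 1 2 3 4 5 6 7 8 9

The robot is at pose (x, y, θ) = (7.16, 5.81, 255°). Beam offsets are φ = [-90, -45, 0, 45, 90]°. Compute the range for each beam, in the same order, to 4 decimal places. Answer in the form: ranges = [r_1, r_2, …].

ranges = [6.3773, 2.4942, 1.8738, 3.6800, 1.9049]

beam 1: φ=-90°, α=165°
  cosα=-0.9659 sinα=0.2588 | (7,5) | tMaxX 0.1656 tMaxY 0.7341 | tΔX 1.0353 tΔY 3.8637
    t=0.1656 [x] (6,5)
    t=0.7341 [y] (6,6)
    t=1.2009 [x] (5,6)
    t=2.2362 [x] (4,6)
    t=3.2715 [x] (3,6)
    t=4.3067 [x] (2,6)
    t=4.5978 [y] (2,7)
    t=5.3420 [x] (1,7)
    t=6.3773 [x] (0,7) — stop
  → r_1 = 6.3773
beam 2: φ=-45°, α=210°
  cosα=-0.8660 sinα=-0.5000 | (7,5) | tMaxX 0.1848 tMaxY 1.6200 | tΔX 1.1547 tΔY 2.0000
    t=0.1848 [x] (6,5)
    t=1.3395 [x] (5,5)
    t=1.6200 [y] (5,4)
    t=2.4942 [x] (4,4) — stop
  → r_2 = 2.4942
beam 3: φ=0°, α=255°
  cosα=-0.2588 sinα=-0.9659 | (7,5) | tMaxX 0.6182 tMaxY 0.8386 | tΔX 3.8637 tΔY 1.0353
    t=0.6182 [x] (6,5)
    t=0.8386 [y] (6,4)
    t=1.8738 [y] (6,3) — stop
  → r_3 = 1.8738
beam 4: φ=45°, α=300°
  cosα=0.5000 sinα=-0.8660 | (7,5) | tMaxX 1.6800 tMaxY 0.9353 | tΔX 2.0000 tΔY 1.1547
    t=0.9353 [y] (7,4)
    t=1.6800 [x] (8,4)
    t=2.0900 [y] (8,3)
    t=3.2447 [y] (8,2)
    t=3.6800 [x] (9,2) — stop
  → r_4 = 3.6800
beam 5: φ=90°, α=345°
  cosα=0.9659 sinα=-0.2588 | (7,5) | tMaxX 0.8696 tMaxY 3.1296 | tΔX 1.0353 tΔY 3.8637
    t=0.8696 [x] (8,5)
    t=1.9049 [x] (9,5) — stop
  → r_5 = 1.9049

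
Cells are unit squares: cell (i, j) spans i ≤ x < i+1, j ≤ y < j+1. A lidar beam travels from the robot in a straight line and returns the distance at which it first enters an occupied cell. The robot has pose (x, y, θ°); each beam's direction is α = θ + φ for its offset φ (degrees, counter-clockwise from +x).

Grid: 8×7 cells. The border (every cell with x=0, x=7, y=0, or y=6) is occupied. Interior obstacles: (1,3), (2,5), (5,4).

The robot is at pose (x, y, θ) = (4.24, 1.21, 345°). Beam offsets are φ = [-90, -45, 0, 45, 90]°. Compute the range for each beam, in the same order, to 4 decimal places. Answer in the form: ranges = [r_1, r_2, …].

ranges = [0.2174, 0.2425, 0.8114, 3.1870, 2.9364]

beam 1: φ=-90°, α=255°
  direction (-0.2588, -0.9659); cell (4,1); t to first gridline: x 0.9273, y 0.2174 (then +3.8637 / +1.0353)
    (4,0) via y @ 0.2174  # hit
  → r_1 = 0.2174
beam 2: φ=-45°, α=300°
  direction (0.5000, -0.8660); cell (4,1); t to first gridline: x 1.5200, y 0.2425 (then +2.0000 / +1.1547)
    (4,0) via y @ 0.2425  # hit
  → r_2 = 0.2425
beam 3: φ=0°, α=345°
  direction (0.9659, -0.2588); cell (4,1); t to first gridline: x 0.7868, y 0.8114 (then +1.0353 / +3.8637)
    (5,1) via x @ 0.7868
    (5,0) via y @ 0.8114  # hit
  → r_3 = 0.8114
beam 4: φ=45°, α=30°
  direction (0.8660, 0.5000); cell (4,1); t to first gridline: x 0.8776, y 1.5800 (then +1.1547 / +2.0000)
    (5,1) via x @ 0.8776
    (5,2) via y @ 1.5800
    (6,2) via x @ 2.0323
    (7,2) via x @ 3.1870  # hit
  → r_4 = 3.1870
beam 5: φ=90°, α=75°
  direction (0.2588, 0.9659); cell (4,1); t to first gridline: x 2.9364, y 0.8179 (then +3.8637 / +1.0353)
    (4,2) via y @ 0.8179
    (4,3) via y @ 1.8531
    (4,4) via y @ 2.8884
    (5,4) via x @ 2.9364  # hit
  → r_5 = 2.9364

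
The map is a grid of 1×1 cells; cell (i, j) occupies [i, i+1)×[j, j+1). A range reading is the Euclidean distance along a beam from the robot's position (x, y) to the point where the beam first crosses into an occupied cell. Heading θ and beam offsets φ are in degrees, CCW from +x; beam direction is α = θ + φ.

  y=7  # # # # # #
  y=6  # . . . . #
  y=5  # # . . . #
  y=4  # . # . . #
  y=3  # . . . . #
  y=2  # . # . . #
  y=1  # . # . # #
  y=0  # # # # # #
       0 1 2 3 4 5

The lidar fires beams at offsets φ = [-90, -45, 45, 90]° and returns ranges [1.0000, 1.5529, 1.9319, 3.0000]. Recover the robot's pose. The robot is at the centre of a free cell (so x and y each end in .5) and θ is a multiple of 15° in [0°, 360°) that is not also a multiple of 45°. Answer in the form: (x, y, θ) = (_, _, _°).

Enumerate (i+0.5, j+0.5, θ) over the 19 free cells and 16 admissible headings. For each, cast all 4 beams and compare to the given ranges.
  (1.5, 6.5, 240°): beam 1 = 0.5774 ≠ 1.0000 ✗
  (1.5, 2.5, 120°): beam 1 = 0.5774 ≠ 1.0000 ✗
  (1.5, 1.5, 120°): beam 1 = 0.5774 ≠ 1.0000 ✗
  (3.5, 1.5, 300°): beam 1 = 0.5774 ≠ 1.0000 ✗
  (1.5, 2.5, 165°): beam 1 = 1.9319 ≠ 1.0000 ✗
  …
  (4.5, 5.5, 150°): r_1=1.0000, r_2=1.5529, r_3=1.9319, r_4=3.0000 — all match ✓
Unique over the lattice → pose = (4.5, 5.5, 150°).

(x, y, θ) = (4.5, 5.5, 150°)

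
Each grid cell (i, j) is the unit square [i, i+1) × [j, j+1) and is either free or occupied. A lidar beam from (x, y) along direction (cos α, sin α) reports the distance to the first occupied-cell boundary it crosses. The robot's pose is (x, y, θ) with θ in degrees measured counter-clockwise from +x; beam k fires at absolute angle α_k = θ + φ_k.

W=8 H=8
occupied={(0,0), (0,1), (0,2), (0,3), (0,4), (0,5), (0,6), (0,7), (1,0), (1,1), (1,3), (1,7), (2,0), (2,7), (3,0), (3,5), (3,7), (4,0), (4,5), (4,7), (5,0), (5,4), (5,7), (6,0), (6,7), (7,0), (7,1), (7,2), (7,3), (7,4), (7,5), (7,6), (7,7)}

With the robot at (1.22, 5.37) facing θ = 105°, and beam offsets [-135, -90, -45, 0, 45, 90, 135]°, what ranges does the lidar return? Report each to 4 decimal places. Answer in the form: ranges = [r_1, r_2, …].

ranges = [6.6742, 1.8428, 1.8822, 0.8500, 0.2540, 0.2278, 0.4400]

beam 1: φ=-135°, α=330°
  cosα=0.8660 sinα=-0.5000 | (1,5) | tMaxX 0.9007 tMaxY 0.7400 | tΔX 1.1547 tΔY 2.0000
    t=0.7400 [y] (1,4)
    t=0.9007 [x] (2,4)
    t=2.0554 [x] (3,4)
    t=2.7400 [y] (3,3)
    t=3.2101 [x] (4,3)
    t=4.3648 [x] (5,3)
    t=4.7400 [y] (5,2)
    t=5.5195 [x] (6,2)
    t=6.6742 [x] (7,2) — stop
  → r_1 = 6.6742
beam 2: φ=-90°, α=15°
  cosα=0.9659 sinα=0.2588 | (1,5) | tMaxX 0.8075 tMaxY 2.4341 | tΔX 1.0353 tΔY 3.8637
    t=0.8075 [x] (2,5)
    t=1.8428 [x] (3,5) — stop
  → r_2 = 1.8428
beam 3: φ=-45°, α=60°
  cosα=0.5000 sinα=0.8660 | (1,5) | tMaxX 1.5600 tMaxY 0.7275 | tΔX 2.0000 tΔY 1.1547
    t=0.7275 [y] (1,6)
    t=1.5600 [x] (2,6)
    t=1.8822 [y] (2,7) — stop
  → r_3 = 1.8822
beam 4: φ=0°, α=105°
  cosα=-0.2588 sinα=0.9659 | (1,5) | tMaxX 0.8500 tMaxY 0.6522 | tΔX 3.8637 tΔY 1.0353
    t=0.6522 [y] (1,6)
    t=0.8500 [x] (0,6) — stop
  → r_4 = 0.8500
beam 5: φ=45°, α=150°
  cosα=-0.8660 sinα=0.5000 | (1,5) | tMaxX 0.2540 tMaxY 1.2600 | tΔX 1.1547 tΔY 2.0000
    t=0.2540 [x] (0,5) — stop
  → r_5 = 0.2540
beam 6: φ=90°, α=195°
  cosα=-0.9659 sinα=-0.2588 | (1,5) | tMaxX 0.2278 tMaxY 1.4296 | tΔX 1.0353 tΔY 3.8637
    t=0.2278 [x] (0,5) — stop
  → r_6 = 0.2278
beam 7: φ=135°, α=240°
  cosα=-0.5000 sinα=-0.8660 | (1,5) | tMaxX 0.4400 tMaxY 0.4272 | tΔX 2.0000 tΔY 1.1547
    t=0.4272 [y] (1,4)
    t=0.4400 [x] (0,4) — stop
  → r_7 = 0.4400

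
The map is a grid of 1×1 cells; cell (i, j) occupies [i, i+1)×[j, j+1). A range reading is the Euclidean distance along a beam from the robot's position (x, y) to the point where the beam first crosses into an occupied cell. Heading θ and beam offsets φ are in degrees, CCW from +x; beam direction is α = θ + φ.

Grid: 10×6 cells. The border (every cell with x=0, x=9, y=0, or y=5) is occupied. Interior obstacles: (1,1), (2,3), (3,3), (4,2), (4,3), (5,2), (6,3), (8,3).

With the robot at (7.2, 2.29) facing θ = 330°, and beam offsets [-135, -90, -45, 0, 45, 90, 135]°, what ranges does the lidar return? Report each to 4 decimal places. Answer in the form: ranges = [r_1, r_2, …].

beam 1: φ=-135°, α=195°
  dir = (cos 195°, sin 195°) = (-0.9659, -0.2588); from cell (7,2)
  next x-line at t=0.2071, next y-line at t=1.1205; Δt_x=1.0353, Δt_y=3.8637
    x: enter (6,2) at t=0.2071
    y: enter (6,1) at t=1.1205
    x: enter (5,1) at t=1.2423
    x: enter (4,1) at t=2.2776
    x: enter (3,1) at t=3.3129
    x: enter (2,1) at t=4.3482
    y: enter (2,0) at t=4.9842 ← occupied
  → r_1 = 4.9842
beam 2: φ=-90°, α=240°
  dir = (cos 240°, sin 240°) = (-0.5000, -0.8660); from cell (7,2)
  next x-line at t=0.4000, next y-line at t=0.3349; Δt_x=2.0000, Δt_y=1.1547
    y: enter (7,1) at t=0.3349
    x: enter (6,1) at t=0.4000
    y: enter (6,0) at t=1.4896 ← occupied
  → r_2 = 1.4896
beam 3: φ=-45°, α=285°
  dir = (cos 285°, sin 285°) = (0.2588, -0.9659); from cell (7,2)
  next x-line at t=3.0910, next y-line at t=0.3002; Δt_x=3.8637, Δt_y=1.0353
    y: enter (7,1) at t=0.3002
    y: enter (7,0) at t=1.3355 ← occupied
  → r_3 = 1.3355
beam 4: φ=0°, α=330°
  dir = (cos 330°, sin 330°) = (0.8660, -0.5000); from cell (7,2)
  next x-line at t=0.9238, next y-line at t=0.5800; Δt_x=1.1547, Δt_y=2.0000
    y: enter (7,1) at t=0.5800
    x: enter (8,1) at t=0.9238
    x: enter (9,1) at t=2.0785 ← occupied
  → r_4 = 2.0785
beam 5: φ=45°, α=15°
  dir = (cos 15°, sin 15°) = (0.9659, 0.2588); from cell (7,2)
  next x-line at t=0.8282, next y-line at t=2.7432; Δt_x=1.0353, Δt_y=3.8637
    x: enter (8,2) at t=0.8282
    x: enter (9,2) at t=1.8635 ← occupied
  → r_5 = 1.8635
beam 6: φ=90°, α=60°
  dir = (cos 60°, sin 60°) = (0.5000, 0.8660); from cell (7,2)
  next x-line at t=1.6000, next y-line at t=0.8198; Δt_x=2.0000, Δt_y=1.1547
    y: enter (7,3) at t=0.8198
    x: enter (8,3) at t=1.6000 ← occupied
  → r_6 = 1.6000
beam 7: φ=135°, α=105°
  dir = (cos 105°, sin 105°) = (-0.2588, 0.9659); from cell (7,2)
  next x-line at t=0.7727, next y-line at t=0.7350; Δt_x=3.8637, Δt_y=1.0353
    y: enter (7,3) at t=0.7350
    x: enter (6,3) at t=0.7727 ← occupied
  → r_7 = 0.7727

ranges = [4.9842, 1.4896, 1.3355, 2.0785, 1.8635, 1.6000, 0.7727]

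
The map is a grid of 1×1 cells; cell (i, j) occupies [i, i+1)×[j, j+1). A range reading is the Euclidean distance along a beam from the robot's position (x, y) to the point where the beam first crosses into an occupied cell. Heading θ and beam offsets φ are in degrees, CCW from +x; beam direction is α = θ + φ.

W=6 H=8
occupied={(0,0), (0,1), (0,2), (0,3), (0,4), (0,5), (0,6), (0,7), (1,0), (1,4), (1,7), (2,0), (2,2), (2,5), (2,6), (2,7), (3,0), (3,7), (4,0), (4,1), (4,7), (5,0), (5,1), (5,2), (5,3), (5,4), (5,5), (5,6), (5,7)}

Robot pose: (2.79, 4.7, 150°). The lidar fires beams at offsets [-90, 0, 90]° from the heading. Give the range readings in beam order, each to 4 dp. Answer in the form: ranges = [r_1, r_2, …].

ranges = [0.3464, 0.6000, 3.5800]

beam 1: φ=-90°, α=60°
  cosα=0.5000 sinα=0.8660 | (2,4) | tMaxX 0.4200 tMaxY 0.3464 | tΔX 2.0000 tΔY 1.1547
    t=0.3464 [y] (2,5) — stop
  → r_1 = 0.3464
beam 2: φ=0°, α=150°
  cosα=-0.8660 sinα=0.5000 | (2,4) | tMaxX 0.9122 tMaxY 0.6000 | tΔX 1.1547 tΔY 2.0000
    t=0.6000 [y] (2,5) — stop
  → r_2 = 0.6000
beam 3: φ=90°, α=240°
  cosα=-0.5000 sinα=-0.8660 | (2,4) | tMaxX 1.5800 tMaxY 0.8083 | tΔX 2.0000 tΔY 1.1547
    t=0.8083 [y] (2,3)
    t=1.5800 [x] (1,3)
    t=1.9630 [y] (1,2)
    t=3.1177 [y] (1,1)
    t=3.5800 [x] (0,1) — stop
  → r_3 = 3.5800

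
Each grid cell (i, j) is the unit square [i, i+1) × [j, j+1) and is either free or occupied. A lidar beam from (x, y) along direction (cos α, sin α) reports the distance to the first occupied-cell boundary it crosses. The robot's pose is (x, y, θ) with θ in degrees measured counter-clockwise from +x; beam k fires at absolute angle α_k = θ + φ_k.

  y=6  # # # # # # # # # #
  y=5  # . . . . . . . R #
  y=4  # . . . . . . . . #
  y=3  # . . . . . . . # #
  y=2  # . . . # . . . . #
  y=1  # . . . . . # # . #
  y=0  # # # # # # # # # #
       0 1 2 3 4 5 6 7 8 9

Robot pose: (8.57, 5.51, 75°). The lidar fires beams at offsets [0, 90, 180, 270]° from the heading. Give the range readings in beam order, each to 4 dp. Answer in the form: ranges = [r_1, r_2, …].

beam 1: φ=0°, α=75°
  dir = (cos 75°, sin 75°) = (0.2588, 0.9659); from cell (8,5)
  next x-line at t=1.6614, next y-line at t=0.5073; Δt_x=3.8637, Δt_y=1.0353
    y: enter (8,6) at t=0.5073 ← occupied
  → r_1 = 0.5073
beam 2: φ=90°, α=165°
  dir = (cos 165°, sin 165°) = (-0.9659, 0.2588); from cell (8,5)
  next x-line at t=0.5901, next y-line at t=1.8932; Δt_x=1.0353, Δt_y=3.8637
    x: enter (7,5) at t=0.5901
    x: enter (6,5) at t=1.6254
    y: enter (6,6) at t=1.8932 ← occupied
  → r_2 = 1.8932
beam 3: φ=180°, α=255°
  dir = (cos 255°, sin 255°) = (-0.2588, -0.9659); from cell (8,5)
  next x-line at t=2.2023, next y-line at t=0.5280; Δt_x=3.8637, Δt_y=1.0353
    y: enter (8,4) at t=0.5280
    y: enter (8,3) at t=1.5633 ← occupied
  → r_3 = 1.5633
beam 4: φ=270°, α=345°
  dir = (cos 345°, sin 345°) = (0.9659, -0.2588); from cell (8,5)
  next x-line at t=0.4452, next y-line at t=1.9705; Δt_x=1.0353, Δt_y=3.8637
    x: enter (9,5) at t=0.4452 ← occupied
  → r_4 = 0.4452

ranges = [0.5073, 1.8932, 1.5633, 0.4452]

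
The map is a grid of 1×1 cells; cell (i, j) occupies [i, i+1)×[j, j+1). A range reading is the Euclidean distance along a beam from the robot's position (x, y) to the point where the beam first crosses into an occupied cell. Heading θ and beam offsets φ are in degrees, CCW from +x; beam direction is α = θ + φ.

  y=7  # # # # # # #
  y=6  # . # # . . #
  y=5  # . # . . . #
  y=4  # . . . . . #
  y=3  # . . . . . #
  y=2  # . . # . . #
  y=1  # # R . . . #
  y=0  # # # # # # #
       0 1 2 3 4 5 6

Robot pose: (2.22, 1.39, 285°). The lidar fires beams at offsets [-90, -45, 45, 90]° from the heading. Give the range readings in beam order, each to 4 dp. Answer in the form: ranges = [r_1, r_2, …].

ranges = [0.2278, 0.4400, 0.7800, 3.9133]

beam 1: φ=-90°, α=195°
  d=(-0.9659,-0.2588)  start (2,1)  tX=0.2278 tY=1.5068  stride 1/|dx|=1.0353 1/|dy|=3.8637
    cross x-line → (1,1), t=0.2278 (wall)
  → r_1 = 0.2278
beam 2: φ=-45°, α=240°
  d=(-0.5000,-0.8660)  start (2,1)  tX=0.4400 tY=0.4503  stride 1/|dx|=2.0000 1/|dy|=1.1547
    cross x-line → (1,1), t=0.4400 (wall)
  → r_2 = 0.4400
beam 3: φ=45°, α=330°
  d=(0.8660,-0.5000)  start (2,1)  tX=0.9007 tY=0.7800  stride 1/|dx|=1.1547 1/|dy|=2.0000
    cross y-line → (2,0), t=0.7800 (wall)
  → r_3 = 0.7800
beam 4: φ=90°, α=15°
  d=(0.9659,0.2588)  start (2,1)  tX=0.8075 tY=2.3569  stride 1/|dx|=1.0353 1/|dy|=3.8637
    cross x-line → (3,1), t=0.8075
    cross x-line → (4,1), t=1.8428
    cross y-line → (4,2), t=2.3569
    cross x-line → (5,2), t=2.8781
    cross x-line → (6,2), t=3.9133 (wall)
  → r_4 = 3.9133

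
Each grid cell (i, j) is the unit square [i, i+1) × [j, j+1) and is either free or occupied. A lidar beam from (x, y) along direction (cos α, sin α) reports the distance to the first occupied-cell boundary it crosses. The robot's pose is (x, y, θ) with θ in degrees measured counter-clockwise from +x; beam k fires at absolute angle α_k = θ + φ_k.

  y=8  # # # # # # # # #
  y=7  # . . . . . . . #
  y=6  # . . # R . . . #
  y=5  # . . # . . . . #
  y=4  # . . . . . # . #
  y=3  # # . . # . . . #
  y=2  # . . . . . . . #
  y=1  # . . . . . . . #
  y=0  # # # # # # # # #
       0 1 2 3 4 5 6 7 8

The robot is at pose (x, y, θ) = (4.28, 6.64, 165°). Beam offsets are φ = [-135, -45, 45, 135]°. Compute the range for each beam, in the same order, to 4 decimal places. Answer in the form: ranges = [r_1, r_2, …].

ranges = [2.7200, 1.5704, 0.3233, 6.5125]

beam 1: φ=-135°, α=30°
  cosα=0.8660 sinα=0.5000 | (4,6) | tMaxX 0.8314 tMaxY 0.7200 | tΔX 1.1547 tΔY 2.0000
    t=0.7200 [y] (4,7)
    t=0.8314 [x] (5,7)
    t=1.9861 [x] (6,7)
    t=2.7200 [y] (6,8) — stop
  → r_1 = 2.7200
beam 2: φ=-45°, α=120°
  cosα=-0.5000 sinα=0.8660 | (4,6) | tMaxX 0.5600 tMaxY 0.4157 | tΔX 2.0000 tΔY 1.1547
    t=0.4157 [y] (4,7)
    t=0.5600 [x] (3,7)
    t=1.5704 [y] (3,8) — stop
  → r_2 = 1.5704
beam 3: φ=45°, α=210°
  cosα=-0.8660 sinα=-0.5000 | (4,6) | tMaxX 0.3233 tMaxY 1.2800 | tΔX 1.1547 tΔY 2.0000
    t=0.3233 [x] (3,6) — stop
  → r_3 = 0.3233
beam 4: φ=135°, α=300°
  cosα=0.5000 sinα=-0.8660 | (4,6) | tMaxX 1.4400 tMaxY 0.7390 | tΔX 2.0000 tΔY 1.1547
    t=0.7390 [y] (4,5)
    t=1.4400 [x] (5,5)
    t=1.8937 [y] (5,4)
    t=3.0484 [y] (5,3)
    t=3.4400 [x] (6,3)
    t=4.2031 [y] (6,2)
    t=5.3578 [y] (6,1)
    t=5.4400 [x] (7,1)
    t=6.5125 [y] (7,0) — stop
  → r_4 = 6.5125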